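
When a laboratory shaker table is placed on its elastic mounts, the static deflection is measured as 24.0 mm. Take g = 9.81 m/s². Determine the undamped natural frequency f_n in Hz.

3.22 Hz

ω_n = √(g/δ_st) = √(9.81/0.0240) = √408.8 = 20.22 rad/s.
f_n = ω_n/(2π) = 20.22/6.283 = 3.218 Hz.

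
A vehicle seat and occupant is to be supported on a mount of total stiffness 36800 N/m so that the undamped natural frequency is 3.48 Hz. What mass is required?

ω_n = 2πf_n = 2π × 3.48 = 21.87 rad/s.
m = k/ω_n² = 36800/21.87² = 36800/478.1 = 76.97 kg.

77.0 kg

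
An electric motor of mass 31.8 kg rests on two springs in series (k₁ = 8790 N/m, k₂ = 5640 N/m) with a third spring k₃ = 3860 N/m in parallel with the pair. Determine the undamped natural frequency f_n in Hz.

Series pair: k_s = k₁k₂/(k₁+k₂) = (8790)(5640)/(8790 + 5640) = 3436 N/m. In parallel with k₃: k_eq = 3436 + 3860 = 7296 N/m.
ω_n = √(k_eq/m) = √(7296/31.8) = √229.4 = 15.15 rad/s.
f_n = ω_n/(2π) = 15.15/6.283 = 2.411 Hz.

2.41 Hz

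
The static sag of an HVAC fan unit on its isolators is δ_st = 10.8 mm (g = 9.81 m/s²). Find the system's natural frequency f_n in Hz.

ω_n = √(g/δ_st) = √(9.81/0.0108) = √908.3 = 30.14 rad/s.
f_n = ω_n/(2π) = 30.14/6.283 = 4.797 Hz.

4.80 Hz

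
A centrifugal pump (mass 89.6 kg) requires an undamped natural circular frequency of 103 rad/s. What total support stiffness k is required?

951000 N/m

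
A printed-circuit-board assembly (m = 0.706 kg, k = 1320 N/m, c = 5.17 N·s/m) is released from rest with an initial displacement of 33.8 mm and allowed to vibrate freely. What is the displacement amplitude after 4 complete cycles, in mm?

ζ = c/(2√(km)) = 5.17/(2√(1320 × 0.706)) = 5.17/61.05 = 0.08468.
Logarithmic decrement δ = 2πζ/√(1 − ζ²) = 2π × 0.08468/√(1 − 0.00717) = 0.5340.
After n cycles, x_n/x₀ = e^(−nδ), so x_4 = 33.8 × e^(−4 × 0.5340) = 33.8 × 0.1181 = 3.993 mm.

3.99 mm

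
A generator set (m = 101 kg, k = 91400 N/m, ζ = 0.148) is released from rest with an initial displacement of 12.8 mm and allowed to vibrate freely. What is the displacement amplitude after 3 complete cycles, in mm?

0.762 mm

Logarithmic decrement δ = 2πζ/√(1 − ζ²) = 2π × 0.1480/√(1 − 0.0219) = 0.9403.
After n cycles, x_n/x₀ = e^(−nδ), so x_3 = 12.8 × e^(−3 × 0.9403) = 12.8 × 0.05956 = 0.7623 mm.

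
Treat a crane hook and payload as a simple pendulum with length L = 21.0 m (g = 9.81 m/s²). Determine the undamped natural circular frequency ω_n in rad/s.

0.683 rad/s

For a simple pendulum ω_n = √(g/L) = √(9.81/21.0) = √0.4671 = 0.6835 rad/s.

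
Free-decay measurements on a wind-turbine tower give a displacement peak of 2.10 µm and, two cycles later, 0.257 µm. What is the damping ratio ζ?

0.165

Logarithmic decrement δ = (1/n)·ln(x₀/x_n) = (1/2)·ln(2.10/0.257) = (1/2)·ln(8.171) = 1.050.
ζ = δ/√(4π² + δ²) = 1.050/√(39.48 + 1.10) = 1.050/6.370 = 0.1649.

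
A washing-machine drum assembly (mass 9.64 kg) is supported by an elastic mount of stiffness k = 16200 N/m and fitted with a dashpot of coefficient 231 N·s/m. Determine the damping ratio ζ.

ω_n = √(k/m) = √(16200/9.64) = 40.99 rad/s.
Critical damping c_c = 2√(k·m) = 2√(16200 × 9.64) = 790.4 N·s/m, so ζ = c/c_c = 231/790.4 = 0.2923.

0.292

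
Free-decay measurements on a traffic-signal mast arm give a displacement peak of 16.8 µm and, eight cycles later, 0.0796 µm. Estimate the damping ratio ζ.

0.106

Logarithmic decrement δ = (1/n)·ln(x₀/x_n) = (1/8)·ln(16.8/0.0796) = (1/8)·ln(211.1) = 0.6690.
ζ = δ/√(4π² + δ²) = 0.6690/√(39.48 + 0.448) = 0.6690/6.319 = 0.1059.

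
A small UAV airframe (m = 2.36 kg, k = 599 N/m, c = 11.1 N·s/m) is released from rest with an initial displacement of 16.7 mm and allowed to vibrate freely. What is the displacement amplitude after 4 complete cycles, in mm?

0.392 mm

ζ = c/(2√(km)) = 11.1/(2√(599 × 2.36)) = 11.1/75.20 = 0.1476.
Logarithmic decrement δ = 2πζ/√(1 − ζ²) = 2π × 0.1476/√(1 − 0.0218) = 0.9378.
After n cycles, x_n/x₀ = e^(−nδ), so x_4 = 16.7 × e^(−4 × 0.9378) = 16.7 × 0.02349 = 0.3924 mm.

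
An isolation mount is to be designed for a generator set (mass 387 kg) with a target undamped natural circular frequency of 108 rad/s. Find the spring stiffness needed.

k = m·ω_n² = 387 × 108.0² = 387 × 11660 = 4514000 N/m.

4510000 N/m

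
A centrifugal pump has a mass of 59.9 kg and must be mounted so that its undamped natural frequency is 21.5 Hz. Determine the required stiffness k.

ω_n = 2πf_n = 2π × 21.5 = 135.1 rad/s.
k = m·ω_n² = 59.9 × 135.1² = 59.9 × 18250 = 1093000 N/m.

1090000 N/m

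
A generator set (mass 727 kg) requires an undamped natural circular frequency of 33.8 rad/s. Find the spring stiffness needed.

k = m·ω_n² = 727 × 33.80² = 727 × 1142 = 830600 N/m.

831000 N/m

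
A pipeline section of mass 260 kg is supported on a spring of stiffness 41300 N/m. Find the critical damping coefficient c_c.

6550 N·s/m

c_c = 2√(k·m) = 2√(41300 × 260) = 2 × 3277 = 6554 N·s/m.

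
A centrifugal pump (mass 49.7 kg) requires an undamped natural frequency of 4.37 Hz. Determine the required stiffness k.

ω_n = 2πf_n = 2π × 4.37 = 27.46 rad/s.
k = m·ω_n² = 49.7 × 27.46² = 49.7 × 753.9 = 37470 N/m.

37500 N/m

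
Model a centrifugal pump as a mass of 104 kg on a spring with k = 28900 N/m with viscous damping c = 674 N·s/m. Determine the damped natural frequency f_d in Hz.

ω_n = √(k/m) = √(28900/104) = 16.67 rad/s.
Critical damping c_c = 2√(k·m) = 2√(28900 × 104) = 3467 N·s/m, so ζ = c/c_c = 674/3467 = 0.1944.
ω_d = ω_n√(1 − ζ²) = 16.67 × √(1 − 0.0378) = 16.35 rad/s.
f_d = ω_d/(2π) = 2.602 Hz.

2.60 Hz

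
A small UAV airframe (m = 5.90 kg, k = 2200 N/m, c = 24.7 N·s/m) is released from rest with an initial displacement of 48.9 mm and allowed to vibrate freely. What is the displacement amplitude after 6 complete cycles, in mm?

ζ = c/(2√(km)) = 24.7/(2√(2200 × 5.90)) = 24.7/227.9 = 0.1084.
Logarithmic decrement δ = 2πζ/√(1 − ζ²) = 2π × 0.1084/√(1 − 0.0118) = 0.6851.
After n cycles, x_n/x₀ = e^(−nδ), so x_6 = 48.9 × e^(−6 × 0.6851) = 48.9 × 0.01639 = 0.8017 mm.

0.802 mm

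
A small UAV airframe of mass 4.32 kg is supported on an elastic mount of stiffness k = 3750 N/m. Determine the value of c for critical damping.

255 N·s/m

c_c = 2√(k·m) = 2√(3750 × 4.32) = 2 × 127.3 = 254.6 N·s/m.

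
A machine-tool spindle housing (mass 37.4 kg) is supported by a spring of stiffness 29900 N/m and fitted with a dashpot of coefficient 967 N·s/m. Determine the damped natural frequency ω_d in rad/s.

ω_n = √(k/m) = √(29900/37.4) = 28.27 rad/s.
Critical damping c_c = 2√(k·m) = 2√(29900 × 37.4) = 2115 N·s/m, so ζ = c/c_c = 967/2115 = 0.4572.
ω_d = ω_n√(1 − ζ²) = 28.27 × √(1 − 0.209) = 25.15 rad/s.

25.1 rad/s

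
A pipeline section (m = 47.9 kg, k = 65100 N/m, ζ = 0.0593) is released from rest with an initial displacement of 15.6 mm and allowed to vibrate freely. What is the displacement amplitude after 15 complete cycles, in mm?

Logarithmic decrement δ = 2πζ/√(1 − ζ²) = 2π × 0.05930/√(1 − 0.00352) = 0.3732.
After n cycles, x_n/x₀ = e^(−nδ), so x_15 = 15.6 × e^(−15 × 0.3732) = 15.6 × 0.003703 = 0.05776 mm.

0.0578 mm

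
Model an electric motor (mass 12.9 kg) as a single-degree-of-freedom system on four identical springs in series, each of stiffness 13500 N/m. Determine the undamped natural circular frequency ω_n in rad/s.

Series springs: 1/k_eq = 4/13500, so k_eq = 13500/4 = 3375 N/m.
ω_n = √(k_eq/m) = √(3375/12.9) = √261.6 = 16.17 rad/s.

16.2 rad/s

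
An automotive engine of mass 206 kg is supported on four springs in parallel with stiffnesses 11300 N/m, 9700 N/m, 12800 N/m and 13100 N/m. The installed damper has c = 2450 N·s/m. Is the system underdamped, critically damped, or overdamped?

Parallel springs add: k_eq = 11300 + 9700 + 12800 + 13100 = 46900 N/m.
c_c = 2√(k_eq·m) = 6217 N·s/m; ζ = c/c_c = 2450/6217 = 0.394.
Since ζ < 1 the system is underdamped.

underdamped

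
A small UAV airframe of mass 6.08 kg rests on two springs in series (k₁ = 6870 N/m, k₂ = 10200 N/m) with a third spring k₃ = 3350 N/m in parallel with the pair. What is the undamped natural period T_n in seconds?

Series pair: k_s = k₁k₂/(k₁+k₂) = (6870)(10200)/(6870 + 10200) = 4105 N/m. In parallel with k₃: k_eq = 4105 + 3350 = 7455 N/m.
ω_n = √(k_eq/m) = √(7455/6.08) = √1226 = 35.02 rad/s.
T_n = 2π/ω_n = 6.283/35.02 = 0.1794 s.

0.179 s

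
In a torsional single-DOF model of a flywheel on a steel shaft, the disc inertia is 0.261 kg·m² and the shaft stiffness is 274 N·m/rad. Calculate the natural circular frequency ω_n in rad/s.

32.4 rad/s

ω_n = √(k_t/J) = √(274/0.261) = √1050 = 32.40 rad/s.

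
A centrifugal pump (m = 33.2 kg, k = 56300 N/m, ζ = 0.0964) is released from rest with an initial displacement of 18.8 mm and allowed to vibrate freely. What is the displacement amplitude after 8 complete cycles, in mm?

0.145 mm

Logarithmic decrement δ = 2πζ/√(1 − ζ²) = 2π × 0.09640/√(1 − 0.00929) = 0.6085.
After n cycles, x_n/x₀ = e^(−nδ), so x_8 = 18.8 × e^(−8 × 0.6085) = 18.8 × 0.007687 = 0.1445 mm.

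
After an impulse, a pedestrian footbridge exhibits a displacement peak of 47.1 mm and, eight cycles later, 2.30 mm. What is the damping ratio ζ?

0.0600

Logarithmic decrement δ = (1/n)·ln(x₀/x_n) = (1/8)·ln(47.1/2.30) = (1/8)·ln(20.48) = 0.3774.
ζ = δ/√(4π² + δ²) = 0.3774/√(39.48 + 0.142) = 0.3774/6.295 = 0.05996.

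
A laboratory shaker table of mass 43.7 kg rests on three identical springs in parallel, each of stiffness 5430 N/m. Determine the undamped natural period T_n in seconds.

0.325 s

Parallel springs add: k_eq = 3 × 5430 = 16290 N/m.
ω_n = √(k_eq/m) = √(16290/43.7) = √372.8 = 19.31 rad/s.
T_n = 2π/ω_n = 6.283/19.31 = 0.3254 s.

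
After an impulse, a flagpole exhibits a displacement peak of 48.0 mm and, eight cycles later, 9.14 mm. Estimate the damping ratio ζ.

Logarithmic decrement δ = (1/n)·ln(x₀/x_n) = (1/8)·ln(48.0/9.14) = (1/8)·ln(5.252) = 0.2073.
ζ = δ/√(4π² + δ²) = 0.2073/√(39.48 + 0.0430) = 0.2073/6.287 = 0.03298.

0.0330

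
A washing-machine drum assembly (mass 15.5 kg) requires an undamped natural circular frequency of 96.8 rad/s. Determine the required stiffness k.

145000 N/m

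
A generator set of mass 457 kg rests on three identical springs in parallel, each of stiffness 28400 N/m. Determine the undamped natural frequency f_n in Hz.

Parallel springs add: k_eq = 3 × 28400 = 85200 N/m.
ω_n = √(k_eq/m) = √(85200/457) = √186.4 = 13.65 rad/s.
f_n = ω_n/(2π) = 13.65/6.283 = 2.173 Hz.

2.17 Hz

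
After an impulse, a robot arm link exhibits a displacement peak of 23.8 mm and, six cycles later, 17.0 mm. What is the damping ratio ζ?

0.00892

Logarithmic decrement δ = (1/n)·ln(x₀/x_n) = (1/6)·ln(23.8/17.0) = (1/6)·ln(1.400) = 0.05608.
ζ = δ/√(4π² + δ²) = 0.05608/√(39.48 + 0.00314) = 0.05608/6.283 = 0.008925.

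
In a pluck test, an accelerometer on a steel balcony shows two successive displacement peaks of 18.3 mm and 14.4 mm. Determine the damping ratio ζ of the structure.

0.0381

Logarithmic decrement δ = (1/n)·ln(x₀/x_n) = (1/1)·ln(18.3/14.4) = (1/1)·ln(1.271) = 0.2397.
ζ = δ/√(4π² + δ²) = 0.2397/√(39.48 + 0.0574) = 0.2397/6.288 = 0.03812.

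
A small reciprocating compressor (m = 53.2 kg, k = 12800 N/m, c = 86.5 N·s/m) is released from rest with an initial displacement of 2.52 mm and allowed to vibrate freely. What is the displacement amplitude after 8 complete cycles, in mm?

0.180 mm

ζ = c/(2√(km)) = 86.5/(2√(12800 × 53.2)) = 86.5/1650 = 0.05241.
Logarithmic decrement δ = 2πζ/√(1 − ζ²) = 2π × 0.05241/√(1 − 0.00275) = 0.3298.
After n cycles, x_n/x₀ = e^(−nδ), so x_8 = 2.52 × e^(−8 × 0.3298) = 2.52 × 0.07150 = 0.1802 mm.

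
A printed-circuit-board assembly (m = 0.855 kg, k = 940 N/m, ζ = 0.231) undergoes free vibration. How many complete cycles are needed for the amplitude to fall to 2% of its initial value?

Logarithmic decrement δ = 2πζ/√(1 − ζ²) = 2π × 0.2310/√(1 − 0.0534) = 1.492.
x_n/x₀ = e^(−nδ) ≤ 0.02; take ln: n ≥ ln(1/0.02)/δ = 3.912/1.492 = 2.622.
So 3 complete cycles are required.

3 cycles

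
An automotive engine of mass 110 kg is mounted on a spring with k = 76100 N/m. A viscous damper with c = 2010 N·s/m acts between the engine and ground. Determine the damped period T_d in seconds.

0.255 s

ω_n = √(k/m) = √(76100/110) = 26.30 rad/s.
Critical damping c_c = 2√(k·m) = 2√(76100 × 110) = 5787 N·s/m, so ζ = c/c_c = 2010/5787 = 0.3474.
ω_d = ω_n√(1 − ζ²) = 26.30 × √(1 − 0.121) = 24.66 rad/s.
T_d = 2π/ω_d = 0.2547 s.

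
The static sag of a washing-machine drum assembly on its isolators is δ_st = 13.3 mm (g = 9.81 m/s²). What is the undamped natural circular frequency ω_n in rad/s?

27.2 rad/s

ω_n = √(g/δ_st) = √(9.81/0.0133) = √737.6 = 27.16 rad/s.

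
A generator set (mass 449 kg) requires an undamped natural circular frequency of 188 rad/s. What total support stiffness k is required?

15900000 N/m

k = m·ω_n² = 449 × 188.0² = 449 × 35340 = 15870000 N/m.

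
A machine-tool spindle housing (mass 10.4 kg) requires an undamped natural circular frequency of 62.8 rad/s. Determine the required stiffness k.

k = m·ω_n² = 10.4 × 62.80² = 10.4 × 3944 = 41020 N/m.

41000 N/m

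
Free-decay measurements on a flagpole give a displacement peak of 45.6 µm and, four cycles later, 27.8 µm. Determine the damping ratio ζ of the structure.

Logarithmic decrement δ = (1/n)·ln(x₀/x_n) = (1/4)·ln(45.6/27.8) = (1/4)·ln(1.640) = 0.1237.
ζ = δ/√(4π² + δ²) = 0.1237/√(39.48 + 0.0153) = 0.1237/6.284 = 0.01969.

0.0197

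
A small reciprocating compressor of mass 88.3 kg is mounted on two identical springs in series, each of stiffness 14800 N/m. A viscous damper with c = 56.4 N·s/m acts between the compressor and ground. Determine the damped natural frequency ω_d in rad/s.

Series springs: 1/k_eq = 2/14800, so k_eq = 14800/2 = 7400 N/m.
ω_n = √(k_eq/m) = √(7400/88.3) = 9.155 rad/s.
Critical damping c_c = 2√(k_eq·m) = 2√(7400 × 88.3) = 1617 N·s/m, so ζ = c/c_c = 56.4/1617 = 0.03489.
ω_d = ω_n√(1 − ζ²) = 9.155 × √(1 − 0.00122) = 9.149 rad/s.

9.15 rad/s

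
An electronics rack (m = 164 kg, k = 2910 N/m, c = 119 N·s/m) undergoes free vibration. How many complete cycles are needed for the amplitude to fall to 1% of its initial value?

ζ = c/(2√(km)) = 119/(2√(2910 × 164)) = 119/1382 = 0.08613.
Logarithmic decrement δ = 2πζ/√(1 − ζ²) = 2π × 0.08613/√(1 − 0.00742) = 0.5432.
x_n/x₀ = e^(−nδ) ≤ 0.01; take ln: n ≥ ln(1/0.01)/δ = 4.605/0.5432 = 8.478.
So 9 complete cycles are required.

9 cycles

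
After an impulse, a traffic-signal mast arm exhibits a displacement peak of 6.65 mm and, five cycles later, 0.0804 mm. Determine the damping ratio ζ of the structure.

0.139

Logarithmic decrement δ = (1/n)·ln(x₀/x_n) = (1/5)·ln(6.65/0.0804) = (1/5)·ln(82.71) = 0.8831.
ζ = δ/√(4π² + δ²) = 0.8831/√(39.48 + 0.780) = 0.8831/6.345 = 0.1392.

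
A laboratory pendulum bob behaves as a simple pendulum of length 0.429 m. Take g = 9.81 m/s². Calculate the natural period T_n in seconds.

1.31 s

For a simple pendulum ω_n = √(g/L) = √(9.81/0.429) = √22.87 = 4.782 rad/s.
T_n = 2π/ω_n = 6.283/4.782 = 1.314 s.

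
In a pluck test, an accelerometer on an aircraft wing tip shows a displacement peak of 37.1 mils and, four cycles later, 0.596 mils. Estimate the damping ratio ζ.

Logarithmic decrement δ = (1/n)·ln(x₀/x_n) = (1/4)·ln(37.1/0.596) = (1/4)·ln(62.25) = 1.033.
ζ = δ/√(4π² + δ²) = 1.033/√(39.48 + 1.07) = 1.033/6.368 = 0.1622.

0.162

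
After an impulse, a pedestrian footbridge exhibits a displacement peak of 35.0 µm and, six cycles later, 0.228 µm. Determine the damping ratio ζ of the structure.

0.132

Logarithmic decrement δ = (1/n)·ln(x₀/x_n) = (1/6)·ln(35.0/0.228) = (1/6)·ln(153.5) = 0.8390.
ζ = δ/√(4π² + δ²) = 0.8390/√(39.48 + 0.704) = 0.8390/6.339 = 0.1323.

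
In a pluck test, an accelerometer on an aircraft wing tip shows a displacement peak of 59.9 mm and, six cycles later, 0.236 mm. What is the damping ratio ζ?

0.145

Logarithmic decrement δ = (1/n)·ln(x₀/x_n) = (1/6)·ln(59.9/0.236) = (1/6)·ln(253.8) = 0.9228.
ζ = δ/√(4π² + δ²) = 0.9228/√(39.48 + 0.851) = 0.9228/6.351 = 0.1453.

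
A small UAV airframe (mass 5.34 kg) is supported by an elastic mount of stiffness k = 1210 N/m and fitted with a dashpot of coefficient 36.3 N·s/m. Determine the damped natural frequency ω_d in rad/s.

ω_n = √(k/m) = √(1210/5.34) = 15.05 rad/s.
Critical damping c_c = 2√(k·m) = 2√(1210 × 5.34) = 160.8 N·s/m, so ζ = c/c_c = 36.3/160.8 = 0.2258.
ω_d = ω_n√(1 − ζ²) = 15.05 × √(1 − 0.0510) = 14.66 rad/s.

14.7 rad/s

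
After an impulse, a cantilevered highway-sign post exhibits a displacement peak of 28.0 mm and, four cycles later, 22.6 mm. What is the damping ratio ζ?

Logarithmic decrement δ = (1/n)·ln(x₀/x_n) = (1/4)·ln(28.0/22.6) = (1/4)·ln(1.239) = 0.05356.
ζ = δ/√(4π² + δ²) = 0.05356/√(39.48 + 0.00287) = 0.05356/6.283 = 0.008525.

0.00852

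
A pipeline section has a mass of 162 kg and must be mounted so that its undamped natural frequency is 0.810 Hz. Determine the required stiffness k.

4200 N/m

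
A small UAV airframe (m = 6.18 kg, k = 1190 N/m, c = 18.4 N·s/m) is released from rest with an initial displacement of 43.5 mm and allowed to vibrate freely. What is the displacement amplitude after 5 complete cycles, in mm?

ζ = c/(2√(km)) = 18.4/(2√(1190 × 6.18)) = 18.4/171.5 = 0.1073.
Logarithmic decrement δ = 2πζ/√(1 − ζ²) = 2π × 0.1073/√(1 − 0.0115) = 0.6780.
After n cycles, x_n/x₀ = e^(−nδ), so x_5 = 43.5 × e^(−5 × 0.6780) = 43.5 × 0.03371 = 1.467 mm.

1.47 mm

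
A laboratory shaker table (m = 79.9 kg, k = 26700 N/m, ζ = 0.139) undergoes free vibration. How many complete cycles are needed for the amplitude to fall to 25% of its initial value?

2 cycles

Logarithmic decrement δ = 2πζ/√(1 − ζ²) = 2π × 0.1390/√(1 − 0.0193) = 0.8819.
x_n/x₀ = e^(−nδ) ≤ 0.25; take ln: n ≥ ln(1/0.25)/δ = 1.386/0.8819 = 1.572.
So 2 complete cycles are required.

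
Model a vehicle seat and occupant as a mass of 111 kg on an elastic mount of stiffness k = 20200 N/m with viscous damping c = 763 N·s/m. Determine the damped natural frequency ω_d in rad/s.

13.0 rad/s

ω_n = √(k/m) = √(20200/111) = 13.49 rad/s.
Critical damping c_c = 2√(k·m) = 2√(20200 × 111) = 2995 N·s/m, so ζ = c/c_c = 763/2995 = 0.2548.
ω_d = ω_n√(1 − ζ²) = 13.49 × √(1 − 0.0649) = 13.04 rad/s.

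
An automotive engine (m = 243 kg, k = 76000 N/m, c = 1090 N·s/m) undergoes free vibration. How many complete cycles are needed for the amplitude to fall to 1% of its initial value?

ζ = c/(2√(km)) = 1090/(2√(76000 × 243)) = 1090/8595 = 0.1268.
Logarithmic decrement δ = 2πζ/√(1 − ζ²) = 2π × 0.1268/√(1 − 0.0161) = 0.8033.
x_n/x₀ = e^(−nδ) ≤ 0.01; take ln: n ≥ ln(1/0.01)/δ = 4.605/0.8033 = 5.733.
So 6 complete cycles are required.

6 cycles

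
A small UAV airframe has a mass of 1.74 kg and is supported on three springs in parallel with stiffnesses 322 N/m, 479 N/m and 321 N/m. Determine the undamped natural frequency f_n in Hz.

4.04 Hz

Parallel springs add: k_eq = 322 + 479 + 321 = 1122 N/m.
ω_n = √(k_eq/m) = √(1122/1.74) = √644.8 = 25.39 rad/s.
f_n = ω_n/(2π) = 25.39/6.283 = 4.041 Hz.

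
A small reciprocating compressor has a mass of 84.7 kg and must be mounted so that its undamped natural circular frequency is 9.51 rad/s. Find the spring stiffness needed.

7660 N/m

k = m·ω_n² = 84.7 × 9.510² = 84.7 × 90.44 = 7660 N/m.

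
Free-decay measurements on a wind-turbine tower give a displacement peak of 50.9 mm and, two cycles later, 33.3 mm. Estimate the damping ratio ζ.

0.0337

Logarithmic decrement δ = (1/n)·ln(x₀/x_n) = (1/2)·ln(50.9/33.3) = (1/2)·ln(1.529) = 0.2122.
ζ = δ/√(4π² + δ²) = 0.2122/√(39.48 + 0.0450) = 0.2122/6.287 = 0.03375.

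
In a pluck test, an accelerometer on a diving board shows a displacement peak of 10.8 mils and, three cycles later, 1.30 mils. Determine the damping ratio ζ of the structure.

Logarithmic decrement δ = (1/n)·ln(x₀/x_n) = (1/3)·ln(10.8/1.30) = (1/3)·ln(8.308) = 0.7057.
ζ = δ/√(4π² + δ²) = 0.7057/√(39.48 + 0.498) = 0.7057/6.323 = 0.1116.

0.112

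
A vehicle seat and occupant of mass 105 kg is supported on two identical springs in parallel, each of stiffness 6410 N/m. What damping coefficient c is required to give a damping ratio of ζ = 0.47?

Parallel springs add: k_eq = 2 × 6410 = 12820 N/m.
c_c = 2√(k_eq·m) = 2√(12820 × 105) = 2320 N·s/m.
c = ζ·c_c = 0.47 × 2320 = 1091 N·s/m.

1090 N·s/m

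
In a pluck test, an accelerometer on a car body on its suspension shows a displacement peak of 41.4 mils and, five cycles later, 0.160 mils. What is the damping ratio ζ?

0.174

Logarithmic decrement δ = (1/n)·ln(x₀/x_n) = (1/5)·ln(41.4/0.160) = (1/5)·ln(258.8) = 1.111.
ζ = δ/√(4π² + δ²) = 1.111/√(39.48 + 1.23) = 1.111/6.381 = 0.1741.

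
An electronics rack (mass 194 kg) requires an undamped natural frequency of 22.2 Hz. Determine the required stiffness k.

3770000 N/m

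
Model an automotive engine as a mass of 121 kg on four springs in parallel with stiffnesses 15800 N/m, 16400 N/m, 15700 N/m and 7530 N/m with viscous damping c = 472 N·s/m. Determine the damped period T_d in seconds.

Parallel springs add: k_eq = 15800 + 16400 + 15700 + 7530 = 55430 N/m.
ω_n = √(k_eq/m) = √(55430/121) = 21.40 rad/s.
Critical damping c_c = 2√(k_eq·m) = 2√(55430 × 121) = 5180 N·s/m, so ζ = c/c_c = 472/5180 = 0.09113.
ω_d = ω_n√(1 − ζ²) = 21.40 × √(1 − 0.00830) = 21.31 rad/s.
T_d = 2π/ω_d = 0.2948 s.

0.295 s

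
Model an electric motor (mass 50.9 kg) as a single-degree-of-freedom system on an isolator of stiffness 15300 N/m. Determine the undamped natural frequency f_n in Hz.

ω_n = √(k/m) = √(15300/50.9) = √300.6 = 17.34 rad/s.
f_n = ω_n/(2π) = 17.34/6.283 = 2.759 Hz.

2.76 Hz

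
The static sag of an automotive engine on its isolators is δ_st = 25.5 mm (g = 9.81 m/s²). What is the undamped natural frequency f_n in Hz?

3.12 Hz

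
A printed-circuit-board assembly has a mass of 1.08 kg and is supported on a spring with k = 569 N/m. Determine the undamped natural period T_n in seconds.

ω_n = √(k/m) = √(569.0/1.08) = √526.9 = 22.95 rad/s.
T_n = 2π/ω_n = 6.283/22.95 = 0.2737 s.

0.274 s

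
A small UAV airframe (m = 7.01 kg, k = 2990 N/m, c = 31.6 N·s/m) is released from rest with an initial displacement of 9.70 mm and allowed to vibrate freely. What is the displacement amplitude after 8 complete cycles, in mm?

ζ = c/(2√(km)) = 31.6/(2√(2990 × 7.01)) = 31.6/289.6 = 0.1091.
Logarithmic decrement δ = 2πζ/√(1 − ζ²) = 2π × 0.1091/√(1 − 0.0119) = 0.6898.
After n cycles, x_n/x₀ = e^(−nδ), so x_8 = 9.70 × e^(−8 × 0.6898) = 9.70 × 0.004011 = 0.03891 mm.

0.0389 mm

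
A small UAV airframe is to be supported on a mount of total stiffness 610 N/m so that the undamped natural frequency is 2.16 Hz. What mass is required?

ω_n = 2πf_n = 2π × 2.16 = 13.57 rad/s.
m = k/ω_n² = 610/13.57² = 610/184.2 = 3.312 kg.

3.31 kg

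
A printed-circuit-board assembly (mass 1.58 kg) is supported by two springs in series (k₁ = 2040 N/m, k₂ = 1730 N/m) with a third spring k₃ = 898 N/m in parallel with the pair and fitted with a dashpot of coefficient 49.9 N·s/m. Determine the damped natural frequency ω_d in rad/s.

Series pair: k_s = k₁k₂/(k₁+k₂) = (2040)(1730)/(2040 + 1730) = 936.1 N/m. In parallel with k₃: k_eq = 936.1 + 898 = 1834 N/m.
ω_n = √(k_eq/m) = √(1834/1.58) = 34.07 rad/s.
Critical damping c_c = 2√(k_eq·m) = 2√(1834 × 1.58) = 107.7 N·s/m, so ζ = c/c_c = 49.9/107.7 = 0.4635.
ω_d = ω_n√(1 − ζ²) = 34.07 × √(1 − 0.215) = 30.19 rad/s.

30.2 rad/s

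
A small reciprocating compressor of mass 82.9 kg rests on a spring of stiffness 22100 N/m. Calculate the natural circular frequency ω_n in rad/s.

16.3 rad/s

ω_n = √(k/m) = √(22100/82.9) = √266.6 = 16.33 rad/s.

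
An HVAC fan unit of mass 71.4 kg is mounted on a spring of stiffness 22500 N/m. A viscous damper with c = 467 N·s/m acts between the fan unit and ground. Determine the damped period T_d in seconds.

ω_n = √(k/m) = √(22500/71.4) = 17.75 rad/s.
Critical damping c_c = 2√(k·m) = 2√(22500 × 71.4) = 2535 N·s/m, so ζ = c/c_c = 467/2535 = 0.1842.
ω_d = ω_n√(1 − ζ²) = 17.75 × √(1 − 0.0339) = 17.45 rad/s.
T_d = 2π/ω_d = 0.3601 s.

0.360 s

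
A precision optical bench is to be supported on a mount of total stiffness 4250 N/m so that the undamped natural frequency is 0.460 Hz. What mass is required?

ω_n = 2πf_n = 2π × 0.460 = 2.890 rad/s.
m = k/ω_n² = 4250/2.890² = 4250/8.354 = 508.8 kg.

509 kg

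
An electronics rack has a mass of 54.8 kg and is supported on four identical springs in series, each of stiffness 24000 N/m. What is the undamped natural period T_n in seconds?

Series springs: 1/k_eq = 4/24000, so k_eq = 24000/4 = 6000 N/m.
ω_n = √(k_eq/m) = √(6000/54.8) = √109.5 = 10.46 rad/s.
T_n = 2π/ω_n = 6.283/10.46 = 0.6005 s.

0.600 s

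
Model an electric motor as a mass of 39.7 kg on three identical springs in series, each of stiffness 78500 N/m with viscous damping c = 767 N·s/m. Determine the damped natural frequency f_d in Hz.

3.79 Hz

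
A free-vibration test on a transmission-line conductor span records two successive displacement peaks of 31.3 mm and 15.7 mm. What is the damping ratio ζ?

Logarithmic decrement δ = (1/n)·ln(x₀/x_n) = (1/1)·ln(31.3/15.7) = (1/1)·ln(1.994) = 0.6900.
ζ = δ/√(4π² + δ²) = 0.6900/√(39.48 + 0.476) = 0.6900/6.321 = 0.1092.

0.109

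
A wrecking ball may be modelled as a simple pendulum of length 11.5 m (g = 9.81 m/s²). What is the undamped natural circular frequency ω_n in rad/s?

0.924 rad/s

For a simple pendulum ω_n = √(g/L) = √(9.81/11.5) = √0.8530 = 0.9236 rad/s.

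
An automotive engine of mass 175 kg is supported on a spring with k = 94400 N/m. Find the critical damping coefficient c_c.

8130 N·s/m

c_c = 2√(k·m) = 2√(94400 × 175) = 2 × 4064 = 8129 N·s/m.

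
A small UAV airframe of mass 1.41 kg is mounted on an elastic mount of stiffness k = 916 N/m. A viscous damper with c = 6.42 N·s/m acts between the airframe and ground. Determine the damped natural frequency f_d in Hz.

ω_n = √(k/m) = √(916.0/1.41) = 25.49 rad/s.
Critical damping c_c = 2√(k·m) = 2√(916.0 × 1.41) = 71.88 N·s/m, so ζ = c/c_c = 6.42/71.88 = 0.08932.
ω_d = ω_n√(1 − ζ²) = 25.49 × √(1 − 0.00798) = 25.39 rad/s.
f_d = ω_d/(2π) = 4.040 Hz.

4.04 Hz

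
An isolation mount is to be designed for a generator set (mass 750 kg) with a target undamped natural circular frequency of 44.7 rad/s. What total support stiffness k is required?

k = m·ω_n² = 750 × 44.70² = 750 × 1998 = 1499000 N/m.

1500000 N/m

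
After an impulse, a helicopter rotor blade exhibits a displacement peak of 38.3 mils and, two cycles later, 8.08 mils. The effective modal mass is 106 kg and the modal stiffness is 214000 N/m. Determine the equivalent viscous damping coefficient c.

1170 N·s/m

Logarithmic decrement δ = (1/n)·ln(x₀/x_n) = (1/2)·ln(38.3/8.08) = (1/2)·ln(4.740) = 0.7780.
ζ = δ/√(4π² + δ²) = 0.7780/√(39.48 + 0.605) = 0.7780/6.331 = 0.1229.
c = ζ · 2√(km) = 0.1229 × 2√(214000 × 106) = 0.1229 × 9526 = 1171 N·s/m.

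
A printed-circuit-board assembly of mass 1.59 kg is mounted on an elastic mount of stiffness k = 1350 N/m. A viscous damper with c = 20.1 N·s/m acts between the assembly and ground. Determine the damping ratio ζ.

0.217

ω_n = √(k/m) = √(1350/1.59) = 29.14 rad/s.
Critical damping c_c = 2√(k·m) = 2√(1350 × 1.59) = 92.66 N·s/m, so ζ = c/c_c = 20.1/92.66 = 0.2169.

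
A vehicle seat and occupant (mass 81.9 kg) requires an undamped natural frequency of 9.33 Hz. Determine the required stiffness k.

ω_n = 2πf_n = 2π × 9.33 = 58.62 rad/s.
k = m·ω_n² = 81.9 × 58.62² = 81.9 × 3437 = 281500 N/m.

281000 N/m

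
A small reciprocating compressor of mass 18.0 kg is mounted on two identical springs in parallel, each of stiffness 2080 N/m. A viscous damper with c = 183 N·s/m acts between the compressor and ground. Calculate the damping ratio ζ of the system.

Parallel springs add: k_eq = 2 × 2080 = 4160 N/m.
ω_n = √(k_eq/m) = √(4160/18.0) = 15.20 rad/s.
Critical damping c_c = 2√(k_eq·m) = 2√(4160 × 18.0) = 547.3 N·s/m, so ζ = c/c_c = 183/547.3 = 0.3344.

0.334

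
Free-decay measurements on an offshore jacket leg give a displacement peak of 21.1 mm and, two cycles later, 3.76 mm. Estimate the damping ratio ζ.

0.136

Logarithmic decrement δ = (1/n)·ln(x₀/x_n) = (1/2)·ln(21.1/3.76) = (1/2)·ln(5.612) = 0.8624.
ζ = δ/√(4π² + δ²) = 0.8624/√(39.48 + 0.744) = 0.8624/6.342 = 0.1360.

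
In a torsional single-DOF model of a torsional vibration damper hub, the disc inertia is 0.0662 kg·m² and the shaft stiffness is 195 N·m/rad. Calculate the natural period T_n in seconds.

ω_n = √(k_t/J) = √(195/0.0662) = √2946 = 54.27 rad/s.
T_n = 2π/ω_n = 6.283/54.27 = 0.1158 s.

0.116 s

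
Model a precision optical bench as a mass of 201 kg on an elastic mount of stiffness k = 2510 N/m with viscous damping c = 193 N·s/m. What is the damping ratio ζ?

ω_n = √(k/m) = √(2510/201) = 3.534 rad/s.
Critical damping c_c = 2√(k·m) = 2√(2510 × 201) = 1421 N·s/m, so ζ = c/c_c = 193/1421 = 0.1359.

0.136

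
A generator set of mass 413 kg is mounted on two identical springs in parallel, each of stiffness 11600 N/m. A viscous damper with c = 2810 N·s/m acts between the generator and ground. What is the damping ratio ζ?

0.454

Parallel springs add: k_eq = 2 × 11600 = 23200 N/m.
ω_n = √(k_eq/m) = √(23200/413) = 7.495 rad/s.
Critical damping c_c = 2√(k_eq·m) = 2√(23200 × 413) = 6191 N·s/m, so ζ = c/c_c = 2810/6191 = 0.4539.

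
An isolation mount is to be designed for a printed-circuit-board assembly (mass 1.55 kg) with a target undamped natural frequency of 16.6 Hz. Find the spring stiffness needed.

16900 N/m

ω_n = 2πf_n = 2π × 16.6 = 104.3 rad/s.
k = m·ω_n² = 1.55 × 104.3² = 1.55 × 10880 = 16860 N/m.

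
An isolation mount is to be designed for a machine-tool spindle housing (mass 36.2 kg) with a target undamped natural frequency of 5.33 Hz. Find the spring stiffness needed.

40600 N/m

ω_n = 2πf_n = 2π × 5.33 = 33.49 rad/s.
k = m·ω_n² = 36.2 × 33.49² = 36.2 × 1122 = 40600 N/m.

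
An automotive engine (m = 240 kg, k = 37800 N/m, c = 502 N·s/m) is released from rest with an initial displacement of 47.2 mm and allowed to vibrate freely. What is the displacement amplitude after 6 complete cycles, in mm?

2.02 mm

ζ = c/(2√(km)) = 502/(2√(37800 × 240)) = 502/6024 = 0.08333.
Logarithmic decrement δ = 2πζ/√(1 − ζ²) = 2π × 0.08333/√(1 − 0.00694) = 0.5254.
After n cycles, x_n/x₀ = e^(−nδ), so x_6 = 47.2 × e^(−6 × 0.5254) = 47.2 × 0.04274 = 2.017 mm.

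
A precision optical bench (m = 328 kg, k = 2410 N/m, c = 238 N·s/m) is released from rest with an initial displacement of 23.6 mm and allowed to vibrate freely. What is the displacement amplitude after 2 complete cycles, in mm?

ζ = c/(2√(km)) = 238/(2√(2410 × 328)) = 238/1778 = 0.1338.
Logarithmic decrement δ = 2πζ/√(1 − ζ²) = 2π × 0.1338/√(1 − 0.0179) = 0.8486.
After n cycles, x_n/x₀ = e^(−nδ), so x_2 = 23.6 × e^(−2 × 0.8486) = 23.6 × 0.1832 = 4.323 mm.

4.32 mm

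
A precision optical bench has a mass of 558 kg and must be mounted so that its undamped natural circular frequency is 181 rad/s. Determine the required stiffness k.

k = m·ω_n² = 558 × 181.0² = 558 × 32760 = 18280000 N/m.

18300000 N/m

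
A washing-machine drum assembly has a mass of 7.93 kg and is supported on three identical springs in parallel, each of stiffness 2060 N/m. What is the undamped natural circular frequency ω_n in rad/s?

27.9 rad/s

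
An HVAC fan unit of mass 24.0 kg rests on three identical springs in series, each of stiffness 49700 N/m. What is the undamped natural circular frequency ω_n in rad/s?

Series springs: 1/k_eq = 3/49700, so k_eq = 49700/3 = 16570 N/m.
ω_n = √(k_eq/m) = √(16570/24.0) = √690.3 = 26.27 rad/s.

26.3 rad/s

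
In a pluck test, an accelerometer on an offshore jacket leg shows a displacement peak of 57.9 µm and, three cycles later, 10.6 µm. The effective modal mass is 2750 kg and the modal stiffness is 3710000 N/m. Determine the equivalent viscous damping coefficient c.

18100 N·s/m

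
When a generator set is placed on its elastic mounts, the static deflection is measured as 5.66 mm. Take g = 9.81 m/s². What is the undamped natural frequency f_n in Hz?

6.63 Hz

ω_n = √(g/δ_st) = √(9.81/0.00566) = √1733 = 41.63 rad/s.
f_n = ω_n/(2π) = 41.63/6.283 = 6.626 Hz.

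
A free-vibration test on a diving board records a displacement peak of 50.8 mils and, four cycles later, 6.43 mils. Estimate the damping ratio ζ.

Logarithmic decrement δ = (1/n)·ln(x₀/x_n) = (1/4)·ln(50.8/6.43) = (1/4)·ln(7.900) = 0.5167.
ζ = δ/√(4π² + δ²) = 0.5167/√(39.48 + 0.267) = 0.5167/6.304 = 0.08196.

0.0820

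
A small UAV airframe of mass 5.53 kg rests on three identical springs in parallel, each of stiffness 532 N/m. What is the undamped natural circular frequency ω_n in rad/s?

Parallel springs add: k_eq = 3 × 532 = 1596 N/m.
ω_n = √(k_eq/m) = √(1596/5.53) = √288.6 = 16.99 rad/s.

17.0 rad/s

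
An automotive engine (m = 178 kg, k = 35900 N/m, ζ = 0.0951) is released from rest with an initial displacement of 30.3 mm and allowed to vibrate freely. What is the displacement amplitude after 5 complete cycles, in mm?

Logarithmic decrement δ = 2πζ/√(1 − ζ²) = 2π × 0.09510/√(1 − 0.00904) = 0.6003.
After n cycles, x_n/x₀ = e^(−nδ), so x_5 = 30.3 × e^(−5 × 0.6003) = 30.3 × 0.04972 = 1.507 mm.

1.51 mm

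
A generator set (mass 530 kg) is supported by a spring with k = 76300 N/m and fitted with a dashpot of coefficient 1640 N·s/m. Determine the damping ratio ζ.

ω_n = √(k/m) = √(76300/530) = 12.00 rad/s.
Critical damping c_c = 2√(k·m) = 2√(76300 × 530) = 12720 N·s/m, so ζ = c/c_c = 1640/12720 = 0.1289.

0.129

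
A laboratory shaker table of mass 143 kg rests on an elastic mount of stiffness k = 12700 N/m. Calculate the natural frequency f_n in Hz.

1.50 Hz

ω_n = √(k/m) = √(12700/143) = √88.81 = 9.424 rad/s.
f_n = ω_n/(2π) = 9.424/6.283 = 1.500 Hz.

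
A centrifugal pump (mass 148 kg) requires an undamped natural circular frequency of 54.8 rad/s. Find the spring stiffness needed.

444000 N/m

k = m·ω_n² = 148 × 54.80² = 148 × 3003 = 444400 N/m.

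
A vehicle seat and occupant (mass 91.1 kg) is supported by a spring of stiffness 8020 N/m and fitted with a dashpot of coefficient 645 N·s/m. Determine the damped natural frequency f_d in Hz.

1.38 Hz

ω_n = √(k/m) = √(8020/91.1) = 9.383 rad/s.
Critical damping c_c = 2√(k·m) = 2√(8020 × 91.1) = 1710 N·s/m, so ζ = c/c_c = 645/1710 = 0.3773.
ω_d = ω_n√(1 − ζ²) = 9.383 × √(1 − 0.142) = 8.689 rad/s.
f_d = ω_d/(2π) = 1.383 Hz.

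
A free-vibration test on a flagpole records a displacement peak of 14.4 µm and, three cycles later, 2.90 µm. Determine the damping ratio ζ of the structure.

0.0847

Logarithmic decrement δ = (1/n)·ln(x₀/x_n) = (1/3)·ln(14.4/2.90) = (1/3)·ln(4.966) = 0.5342.
ζ = δ/√(4π² + δ²) = 0.5342/√(39.48 + 0.285) = 0.5342/6.306 = 0.08471.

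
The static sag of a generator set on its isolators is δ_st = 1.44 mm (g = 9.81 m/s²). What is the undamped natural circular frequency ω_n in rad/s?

ω_n = √(g/δ_st) = √(9.81/0.00144) = √6813 = 82.54 rad/s.

82.5 rad/s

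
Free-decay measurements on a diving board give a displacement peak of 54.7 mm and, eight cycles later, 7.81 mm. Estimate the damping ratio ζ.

Logarithmic decrement δ = (1/n)·ln(x₀/x_n) = (1/8)·ln(54.7/7.81) = (1/8)·ln(7.004) = 0.2433.
ζ = δ/√(4π² + δ²) = 0.2433/√(39.48 + 0.0592) = 0.2433/6.288 = 0.03869.

0.0387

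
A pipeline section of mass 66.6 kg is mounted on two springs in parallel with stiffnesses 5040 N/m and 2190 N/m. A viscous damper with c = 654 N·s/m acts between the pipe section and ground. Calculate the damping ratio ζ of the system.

0.471

Parallel springs add: k_eq = 5040 + 2190 = 7230 N/m.
ω_n = √(k_eq/m) = √(7230/66.6) = 10.42 rad/s.
Critical damping c_c = 2√(k_eq·m) = 2√(7230 × 66.6) = 1388 N·s/m, so ζ = c/c_c = 654/1388 = 0.4712.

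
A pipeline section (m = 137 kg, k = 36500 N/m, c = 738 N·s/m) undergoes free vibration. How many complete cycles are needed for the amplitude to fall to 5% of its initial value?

3 cycles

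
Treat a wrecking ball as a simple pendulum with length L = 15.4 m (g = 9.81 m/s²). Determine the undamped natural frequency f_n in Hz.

0.127 Hz

For a simple pendulum ω_n = √(g/L) = √(9.81/15.4) = √0.6370 = 0.7981 rad/s.
f_n = ω_n/(2π) = 0.7981/6.283 = 0.1270 Hz.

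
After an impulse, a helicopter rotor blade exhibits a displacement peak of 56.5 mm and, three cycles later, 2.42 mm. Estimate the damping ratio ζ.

Logarithmic decrement δ = (1/n)·ln(x₀/x_n) = (1/3)·ln(56.5/2.42) = (1/3)·ln(23.35) = 1.050.
ζ = δ/√(4π² + δ²) = 1.050/√(39.48 + 1.10) = 1.050/6.370 = 0.1649.

0.165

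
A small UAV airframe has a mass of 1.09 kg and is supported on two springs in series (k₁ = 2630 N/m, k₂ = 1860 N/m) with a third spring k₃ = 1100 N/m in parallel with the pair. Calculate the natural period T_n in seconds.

Series pair: k_s = k₁k₂/(k₁+k₂) = (2630)(1860)/(2630 + 1860) = 1089 N/m. In parallel with k₃: k_eq = 1089 + 1100 = 2189 N/m.
ω_n = √(k_eq/m) = √(2189/1.09) = √2009 = 44.82 rad/s.
T_n = 2π/ω_n = 6.283/44.82 = 0.1402 s.

0.140 s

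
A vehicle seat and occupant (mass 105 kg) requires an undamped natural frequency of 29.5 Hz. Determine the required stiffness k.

ω_n = 2πf_n = 2π × 29.5 = 185.4 rad/s.
k = m·ω_n² = 105 × 185.4² = 105 × 34360 = 3607000 N/m.

3610000 N/m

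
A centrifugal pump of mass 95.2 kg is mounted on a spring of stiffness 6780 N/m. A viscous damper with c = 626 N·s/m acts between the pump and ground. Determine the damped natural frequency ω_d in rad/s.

ω_n = √(k/m) = √(6780/95.2) = 8.439 rad/s.
Critical damping c_c = 2√(k·m) = 2√(6780 × 95.2) = 1607 N·s/m, so ζ = c/c_c = 626/1607 = 0.3896.
ω_d = ω_n√(1 − ζ²) = 8.439 × √(1 − 0.152) = 7.772 rad/s.

7.77 rad/s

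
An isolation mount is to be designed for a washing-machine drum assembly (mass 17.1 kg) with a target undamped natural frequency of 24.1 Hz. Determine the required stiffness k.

392000 N/m

ω_n = 2πf_n = 2π × 24.1 = 151.4 rad/s.
k = m·ω_n² = 17.1 × 151.4² = 17.1 × 22930 = 392100 N/m.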